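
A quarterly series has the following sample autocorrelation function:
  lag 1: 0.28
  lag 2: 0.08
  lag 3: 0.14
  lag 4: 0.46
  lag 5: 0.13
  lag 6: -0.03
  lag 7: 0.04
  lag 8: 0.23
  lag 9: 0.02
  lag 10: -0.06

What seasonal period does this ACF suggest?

The largest autocorrelation is r_4 = 0.46; the remaining lags stay at or below 0.28. The elevated value at lag 1 (0.28), dropping to 0.08 at lag 2, reflects decaying short-term dependence rather than seasonality.
The dominant spike at lag 4 indicates a seasonal period of 4.

4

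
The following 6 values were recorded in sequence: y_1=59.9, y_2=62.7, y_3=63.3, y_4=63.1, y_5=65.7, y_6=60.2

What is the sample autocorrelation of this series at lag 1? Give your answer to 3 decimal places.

Mean ȳ = (59.9 + 62.7 + 63.3 + 63.1 + 65.7 + 60.2)/6 = 62.4833
Deviations from mean: -2.5833, 0.2167, 0.8167, 0.6167, 3.2167, -2.2833
Numerator Σ_{t=1}^{5}(y_t−ȳ)(y_{t+1}−ȳ) = -5.2403
Denominator Σ(y_t−ȳ)² = 23.3283
r_1 = -5.2403 / 23.3283 = -0.225

-0.225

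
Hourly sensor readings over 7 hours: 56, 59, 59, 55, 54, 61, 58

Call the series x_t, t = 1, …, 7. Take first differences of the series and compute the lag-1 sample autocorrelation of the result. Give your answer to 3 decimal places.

-0.297

First differences Δx: 3, 0, -4, -1, 7, -3
Mean of differences = 0.3333
Numerator Σ(Δx_t−Δx̄)(Δx_{t+1}−Δx̄) = -24.7778
Denominator Σ(Δx_t−Δx̄)² = 83.3333
r_1(Δx) = -24.7778 / 83.3333 = -0.297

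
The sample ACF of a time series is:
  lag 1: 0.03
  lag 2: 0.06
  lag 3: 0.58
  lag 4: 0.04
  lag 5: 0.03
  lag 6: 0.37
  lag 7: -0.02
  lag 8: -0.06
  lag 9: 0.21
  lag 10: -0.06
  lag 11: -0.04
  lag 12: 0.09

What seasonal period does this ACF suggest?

3

The largest autocorrelation is r_3 = 0.58, with weaker echoes at lags 6 (0.37) and 9 (0.21); the remaining lags stay at or below 0.09.
The dominant spike at lag 3 indicates a seasonal period of 3.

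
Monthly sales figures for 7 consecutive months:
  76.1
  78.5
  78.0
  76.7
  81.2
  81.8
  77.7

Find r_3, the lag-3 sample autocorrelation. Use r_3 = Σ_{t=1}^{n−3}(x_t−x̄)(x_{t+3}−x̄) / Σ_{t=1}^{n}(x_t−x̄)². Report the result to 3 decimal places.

Mean x̄ = (76.1 + 78.5 + 78.0 + 76.7 + 81.2 + 81.8 + 77.7)/7 = 78.5714
Deviations from mean: -2.4714, -0.0714, -0.5714, -1.8714, 2.6286, 3.2286, -0.8714
Numerator Σ_{t=1}^{4}(x_t−x̄)(x_{t+3}−x̄) = 4.2233
Denominator Σ(x_t−x̄)² = 28.0343
r_3 = 4.2233 / 28.0343 = 0.151

0.151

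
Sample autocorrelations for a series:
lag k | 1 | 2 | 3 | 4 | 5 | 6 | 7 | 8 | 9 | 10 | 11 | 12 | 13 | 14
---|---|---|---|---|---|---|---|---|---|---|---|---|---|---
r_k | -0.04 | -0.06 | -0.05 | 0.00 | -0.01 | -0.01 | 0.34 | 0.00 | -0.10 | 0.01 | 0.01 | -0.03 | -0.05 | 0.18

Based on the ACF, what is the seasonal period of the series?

7

The largest autocorrelation is r_7 = 0.34, with a weaker echo at lag 14 (0.18); the remaining lags stay at or below 0.01.
The dominant spike at lag 7 indicates a seasonal period of 7.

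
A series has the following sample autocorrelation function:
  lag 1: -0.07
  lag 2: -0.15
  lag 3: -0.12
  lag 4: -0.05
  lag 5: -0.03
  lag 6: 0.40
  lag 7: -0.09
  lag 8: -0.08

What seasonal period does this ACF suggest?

6

The largest autocorrelation is r_6 = 0.40; the remaining lags stay at or below -0.03.
The dominant spike at lag 6 indicates a seasonal period of 6.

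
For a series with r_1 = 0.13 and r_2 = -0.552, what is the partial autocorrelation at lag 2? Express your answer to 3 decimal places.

φ_{22} = (r_2 − r_1²) / (1 − r_1²)
r_1² = (0.13)² = 0.0169
Numerator = -0.552 − 0.0169 = -0.5689; denominator = 1 − 0.0169 = 0.9831
φ_{22} = -0.5689 / 0.9831 = -0.579

-0.579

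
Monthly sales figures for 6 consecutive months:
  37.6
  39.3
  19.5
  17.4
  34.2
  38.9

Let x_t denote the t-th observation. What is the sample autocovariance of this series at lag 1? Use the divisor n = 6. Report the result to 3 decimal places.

Mean x̄ = (37.6 + 39.3 + 19.5 + 17.4 + 34.2 + 38.9)/6 = 31.1500
Σ_{t=1}^{5}(x_t−x̄)(x_{t+1}−x̄) = 99.5075
γ_1 = 99.5075 / 6 = 16.585

16.585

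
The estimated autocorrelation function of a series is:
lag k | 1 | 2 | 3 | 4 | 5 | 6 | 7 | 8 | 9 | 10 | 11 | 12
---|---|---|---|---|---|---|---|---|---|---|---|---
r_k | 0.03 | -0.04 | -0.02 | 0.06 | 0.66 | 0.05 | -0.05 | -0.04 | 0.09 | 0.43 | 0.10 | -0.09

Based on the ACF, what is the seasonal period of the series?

5

The largest autocorrelation is r_5 = 0.66, with a weaker echo at lag 10 (0.43); the remaining lags stay at or below 0.10.
The dominant spike at lag 5 indicates a seasonal period of 5.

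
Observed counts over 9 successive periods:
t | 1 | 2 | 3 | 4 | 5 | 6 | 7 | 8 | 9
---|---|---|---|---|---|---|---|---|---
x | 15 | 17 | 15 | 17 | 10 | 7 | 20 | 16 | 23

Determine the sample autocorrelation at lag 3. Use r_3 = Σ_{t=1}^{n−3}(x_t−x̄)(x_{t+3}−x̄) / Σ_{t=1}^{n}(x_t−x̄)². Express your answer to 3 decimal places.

Mean x̄ = (15 + 17 + 15 + 17 + 10 + 7 + 20 + 16 + 23)/9 = 15.5556
Σ(x_t−x̄)(x_{t+3}−x̄) = (-0.8025) + (-8.0247) + (4.7531) + (6.4198) + (-2.4691) + (-63.6914) = -63.8148
Denominator Σ(x_t−x̄)² = 184.2222
r_3 = -63.8148 / 184.2222 = -0.346

-0.346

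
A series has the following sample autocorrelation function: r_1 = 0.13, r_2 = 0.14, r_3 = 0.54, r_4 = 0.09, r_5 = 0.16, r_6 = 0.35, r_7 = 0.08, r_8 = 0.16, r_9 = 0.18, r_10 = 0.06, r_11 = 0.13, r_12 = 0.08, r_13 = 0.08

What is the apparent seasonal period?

The largest autocorrelation is r_3 = 0.54, with weaker echoes at lags 6 (0.35) and 9 (0.18); the remaining lags stay at or below 0.16.
The dominant spike at lag 3 indicates a seasonal period of 3.

3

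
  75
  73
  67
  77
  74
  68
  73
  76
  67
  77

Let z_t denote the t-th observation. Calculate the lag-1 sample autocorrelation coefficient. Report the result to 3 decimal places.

Mean z̄ = (75 + 73 + 67 + 77 + 74 + 68 + 73 + 76 + 67 + 77)/10 = 72.7000
Numerator Σ_{t=1}^{9}(z_t−z̄)(z_{t+1}−z̄) = -69.7900
Denominator Σ(z_t−z̄)² = 142.1000
r_1 = -69.7900 / 142.1000 = -0.491

-0.491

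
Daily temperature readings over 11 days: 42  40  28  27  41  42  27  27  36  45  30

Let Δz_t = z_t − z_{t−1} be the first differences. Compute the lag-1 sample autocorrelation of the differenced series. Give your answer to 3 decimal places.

-0.030

First differences Δz: -2, -12, -1, 14, 1, -15, 0, 9, 9, -15
Mean of differences = -1.2000
Numerator Σ(Δz_t−Δz̄)(Δz_{t+1}−Δz̄) = -28.4400
Denominator Σ(Δz_t−Δz̄)² = 943.6000
r_1(Δz) = -28.4400 / 943.6000 = -0.030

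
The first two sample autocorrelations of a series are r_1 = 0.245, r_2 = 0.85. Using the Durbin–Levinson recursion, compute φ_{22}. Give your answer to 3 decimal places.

0.840

φ_{22} = (r_2 − r_1²) / (1 − r_1²)
r_1² = (0.245)² = 0.060025
Numerator = 0.85 − 0.0600 = 0.7900; denominator = 1 − 0.0600 = 0.9400
φ_{22} = 0.7900 / 0.9400 = 0.840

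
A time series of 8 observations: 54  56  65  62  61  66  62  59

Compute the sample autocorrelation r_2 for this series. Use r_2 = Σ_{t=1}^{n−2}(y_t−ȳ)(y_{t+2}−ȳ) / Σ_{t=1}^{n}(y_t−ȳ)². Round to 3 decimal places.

Mean ȳ = (54 + 56 + 65 + 62 + 61 + 66 + 62 + 59)/8 = 60.6250
Σ(y_t−ȳ)(y_{t+2}−ȳ) = (-28.9844) + (-6.3594) + (1.6406) + (7.3906) + (0.5156) + (-8.7344) = -34.5313
Denominator Σ(y_t−ȳ)² = 119.8750
r_2 = -34.5313 / 119.8750 = -0.288

-0.288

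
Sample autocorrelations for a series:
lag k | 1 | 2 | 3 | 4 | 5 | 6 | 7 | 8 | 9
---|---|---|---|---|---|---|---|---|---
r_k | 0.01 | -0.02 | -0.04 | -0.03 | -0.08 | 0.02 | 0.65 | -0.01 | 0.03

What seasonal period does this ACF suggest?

The largest autocorrelation is r_7 = 0.65; the remaining lags stay at or below 0.03.
The dominant spike at lag 7 indicates a seasonal period of 7.

7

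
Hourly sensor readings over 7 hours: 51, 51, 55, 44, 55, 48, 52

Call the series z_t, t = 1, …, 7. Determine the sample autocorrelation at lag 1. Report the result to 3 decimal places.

-0.785

Mean z̄ = (51 + 51 + 55 + 44 + 55 + 48 + 52)/7 = 50.8571
Numerator Σ_{t=1}^{6}(z_t−z̄)(z_{t+1}−z̄) = -71.3061
Denominator Σ(z_t−z̄)² = 90.8571
r_1 = -71.3061 / 90.8571 = -0.785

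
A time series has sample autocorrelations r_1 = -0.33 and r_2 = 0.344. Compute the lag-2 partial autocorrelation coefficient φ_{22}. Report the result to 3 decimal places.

φ_{22} = (r_2 − r_1²) / (1 − r_1²)
r_1² = (-0.33)² = 0.1089
Numerator = 0.344 − 0.1089 = 0.2351; denominator = 1 − 0.1089 = 0.8911
φ_{22} = 0.2351 / 0.8911 = 0.264

0.264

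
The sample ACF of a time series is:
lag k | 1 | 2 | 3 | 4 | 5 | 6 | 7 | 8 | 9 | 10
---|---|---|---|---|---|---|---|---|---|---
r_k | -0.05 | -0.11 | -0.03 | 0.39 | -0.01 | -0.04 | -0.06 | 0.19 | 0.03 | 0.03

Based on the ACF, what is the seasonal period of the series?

The largest autocorrelation is r_4 = 0.39, with a weaker echo at lag 8 (0.19); the remaining lags stay at or below 0.03.
The dominant spike at lag 4 indicates a seasonal period of 4.

4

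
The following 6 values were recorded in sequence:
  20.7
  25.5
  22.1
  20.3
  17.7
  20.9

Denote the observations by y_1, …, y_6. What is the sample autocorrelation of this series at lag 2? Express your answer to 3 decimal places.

-0.220

Mean ȳ = (20.7 + 25.5 + 22.1 + 20.3 + 17.7 + 20.9)/6 = 21.2000
Σ(y_t−ȳ)(y_{t+2}−ȳ) = (-0.4500) + (-3.8700) + (-3.1500) + (0.2700) = -7.2000
Denominator Σ(y_t−ȳ)² = 32.7000
r_2 = -7.2000 / 32.7000 = -0.220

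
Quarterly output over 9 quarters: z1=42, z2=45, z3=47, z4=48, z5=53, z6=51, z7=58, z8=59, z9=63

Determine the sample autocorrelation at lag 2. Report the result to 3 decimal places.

Mean z̄ = (42 + 45 + 47 + 48 + 53 + 51 + 58 + 59 + 63)/9 = 51.7778
Numerator Σ_{t=1}^{7}(z_t−z̄)(z_{t+2}−z̄) = 141.2346
Denominator Σ(z_t−z̄)² = 397.5556
r_2 = 141.2346 / 397.5556 = 0.355

0.355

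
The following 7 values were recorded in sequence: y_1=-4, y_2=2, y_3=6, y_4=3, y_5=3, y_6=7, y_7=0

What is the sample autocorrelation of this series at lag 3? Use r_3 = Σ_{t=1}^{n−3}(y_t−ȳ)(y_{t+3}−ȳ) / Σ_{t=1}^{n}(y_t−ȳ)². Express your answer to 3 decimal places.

Mean ȳ = (-4 + 2 + 6 + 3 + 3 + 7 + 0)/7 = 2.4286
Σ(y_t−ȳ)(y_{t+3}−ȳ) = (-3.6735) + (-0.2449) + (16.3265) + (-1.3878) = 11.0204
Denominator Σ(y_t−ȳ)² = 81.7143
r_3 = 11.0204 / 81.7143 = 0.135

0.135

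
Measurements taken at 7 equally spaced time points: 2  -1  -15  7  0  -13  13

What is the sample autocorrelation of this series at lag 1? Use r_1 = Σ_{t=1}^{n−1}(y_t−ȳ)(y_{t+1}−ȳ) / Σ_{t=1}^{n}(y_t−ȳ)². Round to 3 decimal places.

Mean ȳ = (2 − 1 − 15 + 7 + 0 − 13 + 13)/7 = -1.0000
Deviations from mean: 3.0000, 0.0000, -14.0000, 8.0000, 1.0000, -12.0000, 14.0000
Σ(y_t−ȳ)(y_{t+1}−ȳ) = (0.0000) + (0.0000) + (-112.0000) + (8.0000) + (-12.0000) + (-168.0000) = -284.0000
Denominator Σ(y_t−ȳ)² = 610.0000
r_1 = -284.0000 / 610.0000 = -0.466

-0.466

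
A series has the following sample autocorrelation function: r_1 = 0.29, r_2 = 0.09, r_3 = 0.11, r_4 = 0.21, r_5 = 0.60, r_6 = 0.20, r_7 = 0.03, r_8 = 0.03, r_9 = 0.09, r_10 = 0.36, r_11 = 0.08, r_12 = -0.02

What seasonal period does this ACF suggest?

The largest autocorrelation is r_5 = 0.60, with a weaker echo at lag 10 (0.36); the remaining lags stay at or below 0.29. The elevated value at lag 1 (0.29), dropping to 0.09 at lag 2, reflects decaying short-term dependence rather than seasonality.
The dominant spike at lag 5 indicates a seasonal period of 5.

5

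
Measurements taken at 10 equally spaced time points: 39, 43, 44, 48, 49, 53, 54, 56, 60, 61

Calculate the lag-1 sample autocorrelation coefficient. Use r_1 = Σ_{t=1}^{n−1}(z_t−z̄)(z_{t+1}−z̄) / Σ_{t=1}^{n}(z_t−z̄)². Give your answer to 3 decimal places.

Mean z̄ = (39 + 43 + 44 + 48 + 49 + 53 + 54 + 56 + 60 + 61)/10 = 50.7000
Numerator Σ_{t=1}^{9}(z_t−z̄)(z_{t+1}−z̄) = 330.6100
Denominator Σ(z_t−z̄)² = 488.1000
r_1 = 330.6100 / 488.1000 = 0.677

0.677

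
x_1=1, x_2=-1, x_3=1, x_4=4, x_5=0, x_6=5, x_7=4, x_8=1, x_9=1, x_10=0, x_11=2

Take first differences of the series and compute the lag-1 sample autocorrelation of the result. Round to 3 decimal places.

First differences Δx: -2, 2, 3, -4, 5, -1, -3, 0, -1, 2
Mean of differences = 0.1000
Numerator Σ(Δx_t−Δx̄)(Δx_{t+1}−Δx̄) = -34.1100
Denominator Σ(Δx_t−Δx̄)² = 72.9000
r_1(Δx) = -34.1100 / 72.9000 = -0.468

-0.468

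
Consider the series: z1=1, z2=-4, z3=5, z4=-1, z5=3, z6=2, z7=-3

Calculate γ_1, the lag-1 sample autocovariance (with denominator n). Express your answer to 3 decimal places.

Mean z̄ = (1 − 4 + 5 − 1 + 3 + 2 − 3)/7 = 0.4286
Σ_{t=1}^{6}(z_t−z̄)(z_{t+1}−z̄) = -34.3265
γ_1 = -34.3265 / 7 = -4.904

-4.904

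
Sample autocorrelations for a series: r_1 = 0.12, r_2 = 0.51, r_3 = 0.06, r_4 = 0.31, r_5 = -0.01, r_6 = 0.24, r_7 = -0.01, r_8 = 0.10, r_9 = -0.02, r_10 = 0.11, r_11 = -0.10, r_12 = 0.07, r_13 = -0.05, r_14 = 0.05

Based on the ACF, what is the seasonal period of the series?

2

The largest autocorrelation is r_2 = 0.51, with weaker echoes at lags 4 (0.31) and 6 (0.24); the remaining lags stay at or below 0.12.
The dominant spike at lag 2 indicates a seasonal period of 2.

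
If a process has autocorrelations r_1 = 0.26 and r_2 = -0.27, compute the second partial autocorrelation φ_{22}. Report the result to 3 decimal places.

-0.362

φ_{22} = (r_2 − r_1²) / (1 − r_1²)
r_1² = (0.26)² = 0.0676
Numerator = -0.27 − 0.0676 = -0.3376; denominator = 1 − 0.0676 = 0.9324
φ_{22} = -0.3376 / 0.9324 = -0.362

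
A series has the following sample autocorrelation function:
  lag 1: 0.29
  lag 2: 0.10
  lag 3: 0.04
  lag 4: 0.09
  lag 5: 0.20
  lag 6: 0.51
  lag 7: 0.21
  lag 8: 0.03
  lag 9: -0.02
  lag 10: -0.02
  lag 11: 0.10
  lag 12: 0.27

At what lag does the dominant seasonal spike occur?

The largest autocorrelation is r_6 = 0.51; the remaining lags stay at or below 0.29. The elevated value at lag 1 (0.29), dropping to 0.10 at lag 2, reflects decaying short-term dependence rather than seasonality.
The dominant spike at lag 6 indicates a seasonal period of 6.

6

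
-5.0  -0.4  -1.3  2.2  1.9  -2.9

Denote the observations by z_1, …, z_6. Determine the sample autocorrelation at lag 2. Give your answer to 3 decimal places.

-0.106

Mean z̄ = (-5.0 − 0.4 − 1.3 + 2.2 + 1.9 − 2.9)/6 = -0.9167
Deviations from mean: -4.0833, 0.5167, -0.3833, 3.1167, 2.8167, -1.9833
Σ(z_t−z̄)(z_{t+2}−z̄) = (1.5653) + (1.6103) + (-1.0797) + (-6.1814) = -4.0856
Denominator Σ(z_t−z̄)² = 38.6683
r_2 = -4.0856 / 38.6683 = -0.106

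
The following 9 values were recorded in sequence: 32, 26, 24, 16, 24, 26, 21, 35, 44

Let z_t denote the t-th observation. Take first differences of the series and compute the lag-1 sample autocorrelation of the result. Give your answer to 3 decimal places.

First differences Δz: -6, -2, -8, 8, 2, -5, 14, 9
Mean of differences = 1.5000
Numerator Σ(Δz_t−Δz̄)(Δz_{t+1}−Δz̄) = 10.2500
Denominator Σ(Δz_t−Δz̄)² = 456.0000
r_1(Δz) = 10.2500 / 456.0000 = 0.022

0.022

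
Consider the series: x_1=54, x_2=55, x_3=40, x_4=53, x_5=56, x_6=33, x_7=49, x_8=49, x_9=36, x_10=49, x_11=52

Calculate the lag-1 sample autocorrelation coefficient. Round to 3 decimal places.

-0.272

Mean x̄ = (54 + 55 + 40 + 53 + 56 + 33 + 49 + 49 + 36 + 49 + 52)/11 = 47.8182
Numerator Σ_{t=1}^{10}(x_t−x̄)(x_{t+1}−x̄) = -170.2149
Denominator Σ(x_t−x̄)² = 625.6364
r_1 = -170.2149 / 625.6364 = -0.272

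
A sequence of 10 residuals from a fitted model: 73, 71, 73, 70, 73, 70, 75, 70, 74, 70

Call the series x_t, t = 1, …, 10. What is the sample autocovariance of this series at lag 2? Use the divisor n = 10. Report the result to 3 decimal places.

2.488

Mean x̄ = (73 + 71 + 73 + 70 + 73 + 70 + 75 + 70 + 74 + 70)/10 = 71.9000
Σ_{t=1}^{8}(x_t−x̄)(x_{t+2}−x̄) = 24.8800
γ_2 = 24.8800 / 10 = 2.488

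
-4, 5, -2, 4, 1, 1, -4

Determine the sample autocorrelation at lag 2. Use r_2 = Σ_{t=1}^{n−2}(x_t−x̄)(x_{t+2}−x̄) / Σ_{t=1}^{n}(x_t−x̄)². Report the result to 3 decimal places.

0.324

Mean x̄ = (-4 + 5 − 2 + 4 + 1 + 1 − 4)/7 = 0.1429
Σ(x_t−x̄)(x_{t+2}−x̄) = (8.8776) + (18.7347) + (-1.8367) + (3.3061) + (-3.5510) = 25.5306
Denominator Σ(x_t−x̄)² = 78.8571
r_2 = 25.5306 / 78.8571 = 0.324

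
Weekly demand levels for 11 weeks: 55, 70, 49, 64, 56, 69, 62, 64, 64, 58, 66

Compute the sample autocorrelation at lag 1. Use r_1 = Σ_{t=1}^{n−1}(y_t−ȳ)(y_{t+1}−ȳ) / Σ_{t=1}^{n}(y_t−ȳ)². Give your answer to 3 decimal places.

Mean ȳ = (55 + 70 + 49 + 64 + 56 + 69 + 62 + 64 + 64 + 58 + 66)/11 = 61.5455
Numerator Σ_{t=1}^{10}(y_t−ȳ)(y_{t+1}−ȳ) = -261.1157
Denominator Σ(y_t−ȳ)² = 408.7273
r_1 = -261.1157 / 408.7273 = -0.639

-0.639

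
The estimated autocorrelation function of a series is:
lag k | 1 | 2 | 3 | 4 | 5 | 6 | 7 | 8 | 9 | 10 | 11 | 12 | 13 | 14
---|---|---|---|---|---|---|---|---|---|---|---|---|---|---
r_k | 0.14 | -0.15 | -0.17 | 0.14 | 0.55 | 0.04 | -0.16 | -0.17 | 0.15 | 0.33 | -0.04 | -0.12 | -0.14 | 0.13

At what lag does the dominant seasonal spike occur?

The largest autocorrelation is r_5 = 0.55, with a weaker echo at lag 10 (0.33); the remaining lags stay at or below 0.15.
The dominant spike at lag 5 indicates a seasonal period of 5.

5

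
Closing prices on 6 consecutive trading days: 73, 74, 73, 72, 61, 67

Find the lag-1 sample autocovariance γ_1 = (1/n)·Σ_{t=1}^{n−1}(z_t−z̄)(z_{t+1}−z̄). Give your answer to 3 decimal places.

Mean z̄ = (73 + 74 + 73 + 72 + 61 + 67)/6 = 70.0000
Σ_{t=1}^{5}(z_t−z̄)(z_{t+1}−z̄) = 39.0000
γ_1 = 39.0000 / 6 = 6.500

6.500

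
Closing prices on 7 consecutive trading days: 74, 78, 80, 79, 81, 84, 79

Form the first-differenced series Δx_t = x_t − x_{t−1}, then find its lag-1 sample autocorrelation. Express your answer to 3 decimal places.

First differences Δx: 4, 2, -1, 2, 3, -5
Mean of differences = 0.8333
Numerator Σ(Δx_t−Δx̄)(Δx_{t+1}−Δx̄) = -10.6944
Denominator Σ(Δx_t−Δx̄)² = 54.8333
r_1(Δx) = -10.6944 / 54.8333 = -0.195

-0.195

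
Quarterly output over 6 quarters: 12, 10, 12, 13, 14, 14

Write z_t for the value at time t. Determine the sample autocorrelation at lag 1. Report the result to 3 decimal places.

Mean z̄ = (12 + 10 + 12 + 13 + 14 + 14)/6 = 12.5000
Deviations from mean: -0.5000, -2.5000, -0.5000, 0.5000, 1.5000, 1.5000
Σ(z_t−z̄)(z_{t+1}−z̄) = (1.2500) + (1.2500) + (-0.2500) + (0.7500) + (2.2500) = 5.2500
Denominator Σ(z_t−z̄)² = 11.5000
r_1 = 5.2500 / 11.5000 = 0.457

0.457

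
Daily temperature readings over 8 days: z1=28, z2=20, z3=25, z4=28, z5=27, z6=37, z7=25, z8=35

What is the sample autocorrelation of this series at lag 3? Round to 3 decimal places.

Mean z̄ = (28 + 20 + 25 + 28 + 27 + 37 + 25 + 35)/8 = 28.1250
Deviations from mean: -0.1250, -8.1250, -3.1250, -0.1250, -1.1250, 8.8750, -3.1250, 6.8750
Numerator Σ_{t=1}^{5}(z_t−z̄)(z_{t+3}−z̄) = -25.9219
Denominator Σ(z_t−z̄)² = 212.8750
r_3 = -25.9219 / 212.8750 = -0.122

-0.122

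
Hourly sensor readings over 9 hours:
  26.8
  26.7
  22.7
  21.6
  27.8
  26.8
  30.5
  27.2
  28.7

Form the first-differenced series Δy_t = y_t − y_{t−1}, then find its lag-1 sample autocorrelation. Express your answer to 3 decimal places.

First differences Δy: -0.1, -4.0, -1.1, 6.2, -1.0, 3.7, -3.3, 1.5
Mean of differences = 0.2375
Numerator Σ(Δy_t−Δȳ)(Δy_{t+1}−Δȳ) = -29.2552
Denominator Σ(Δy_t−Δȳ)² = 83.0388
r_1(Δy) = -29.2552 / 83.0388 = -0.352

-0.352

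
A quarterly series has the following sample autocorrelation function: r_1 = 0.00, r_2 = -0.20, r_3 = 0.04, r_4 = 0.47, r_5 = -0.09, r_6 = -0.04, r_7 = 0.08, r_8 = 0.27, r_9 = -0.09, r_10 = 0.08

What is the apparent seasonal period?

4

The largest autocorrelation is r_4 = 0.47, with a weaker echo at lag 8 (0.27); the remaining lags stay at or below 0.08.
The dominant spike at lag 4 indicates a seasonal period of 4.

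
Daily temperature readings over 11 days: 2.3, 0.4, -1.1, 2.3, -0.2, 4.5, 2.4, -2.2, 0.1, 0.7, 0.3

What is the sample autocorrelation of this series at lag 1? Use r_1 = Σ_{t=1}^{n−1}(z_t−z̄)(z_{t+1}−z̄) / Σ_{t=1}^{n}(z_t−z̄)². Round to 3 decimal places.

-0.129

Mean z̄ = (2.3 + 0.4 − 1.1 + 2.3 − 0.2 + 4.5 + 2.4 − 2.2 + 0.1 + 0.7 + 0.3)/11 = 0.8636
Numerator Σ_{t=1}^{10}(z_t−z̄)(z_{t+1}−z̄) = -4.5350
Denominator Σ(z_t−z̄)² = 35.2255
r_1 = -4.5350 / 35.2255 = -0.129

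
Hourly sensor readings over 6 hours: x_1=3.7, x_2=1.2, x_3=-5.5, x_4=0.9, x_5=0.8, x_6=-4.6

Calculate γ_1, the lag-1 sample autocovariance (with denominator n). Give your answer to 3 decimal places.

Mean x̄ = (3.7 + 1.2 − 5.5 + 0.9 + 0.8 − 4.6)/6 = -0.5833
Deviations: 4.2833, 1.7833, -4.9167, 1.4833, 1.3833, -4.0167
Σ_{t=1}^{5}(x_t−x̄)(x_{t+1}−x̄) = -11.9269
γ_1 = -11.9269 / 6 = -1.988

-1.988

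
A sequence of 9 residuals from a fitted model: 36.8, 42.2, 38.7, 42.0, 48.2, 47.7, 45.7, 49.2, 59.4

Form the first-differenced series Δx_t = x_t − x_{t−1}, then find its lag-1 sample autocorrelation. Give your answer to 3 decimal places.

-0.076

First differences Δx: 5.4, -3.5, 3.3, 6.2, -0.5, -2.0, 3.5, 10.2
Mean of differences = 2.8250
Numerator Σ(Δx_t−Δx̄)(Δx_{t+1}−Δx̄) = -11.1456
Denominator Σ(Δx_t−Δx̄)² = 147.4350
r_1(Δx) = -11.1456 / 147.4350 = -0.076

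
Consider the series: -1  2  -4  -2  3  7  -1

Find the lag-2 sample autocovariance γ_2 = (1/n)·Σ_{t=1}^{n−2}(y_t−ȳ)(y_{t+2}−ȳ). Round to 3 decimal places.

-3.991

Mean ȳ = (-1 + 2 − 4 − 2 + 3 + 7 − 1)/7 = 0.5714
Deviations: -1.5714, 1.4286, -4.5714, -2.5714, 2.4286, 6.4286, -1.5714
Σ_{t=1}^{5}(y_t−ȳ)(y_{t+2}−ȳ) = -27.9388
γ_2 = -27.9388 / 7 = -3.991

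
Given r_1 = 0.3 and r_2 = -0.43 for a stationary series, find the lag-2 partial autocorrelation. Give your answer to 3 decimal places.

-0.571

φ_{22} = (r_2 − r_1²) / (1 − r_1²)
r_1² = (0.3)² = 0.09
Numerator = -0.43 − 0.0900 = -0.5200; denominator = 1 − 0.0900 = 0.9100
φ_{22} = -0.5200 / 0.9100 = -0.571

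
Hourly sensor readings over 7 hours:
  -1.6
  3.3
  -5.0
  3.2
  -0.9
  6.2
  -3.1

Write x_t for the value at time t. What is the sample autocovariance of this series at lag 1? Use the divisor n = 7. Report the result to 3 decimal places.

Mean x̄ = (-1.6 + 3.3 − 5.0 + 3.2 − 0.9 + 6.2 − 3.1)/7 = 0.3000
Deviations: -1.9000, 3.0000, -5.3000, 2.9000, -1.2000, 5.9000, -3.4000
Σ_{t=1}^{6}(x_t−x̄)(x_{t+1}−x̄) = -67.5900
γ_1 = -67.5900 / 7 = -9.656

-9.656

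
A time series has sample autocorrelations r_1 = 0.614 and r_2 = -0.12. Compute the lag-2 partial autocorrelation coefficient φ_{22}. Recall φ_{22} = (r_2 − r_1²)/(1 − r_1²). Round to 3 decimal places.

φ_{22} = (r_2 − r_1²) / (1 − r_1²)
r_1² = (0.614)² = 0.376996
Numerator = -0.12 − 0.3770 = -0.4970; denominator = 1 − 0.3770 = 0.6230
φ_{22} = -0.4970 / 0.6230 = -0.798

-0.798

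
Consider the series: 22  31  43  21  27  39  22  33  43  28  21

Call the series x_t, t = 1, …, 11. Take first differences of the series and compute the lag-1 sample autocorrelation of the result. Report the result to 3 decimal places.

-0.324

First differences Δx: 9, 12, -22, 6, 12, -17, 11, 10, -15, -7
Mean of differences = -0.1000
Numerator Σ(Δx_t−Δx̄)(Δx_{t+1}−Δx̄) = -542.3100
Denominator Σ(Δx_t−Δx̄)² = 1672.9000
r_1(Δx) = -542.3100 / 1672.9000 = -0.324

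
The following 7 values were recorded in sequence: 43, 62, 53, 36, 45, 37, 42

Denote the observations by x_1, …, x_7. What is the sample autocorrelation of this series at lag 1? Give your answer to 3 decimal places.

0.099

Mean x̄ = (43 + 62 + 53 + 36 + 45 + 37 + 42)/7 = 45.4286
Deviations from mean: -2.4286, 16.5714, 7.5714, -9.4286, -0.4286, -8.4286, -3.4286
Σ(x_t−x̄)(x_{t+1}−x̄) = (-40.2449) + (125.4694) + (-71.3878) + (4.0408) + (3.6122) + (28.8980) = 50.3878
Denominator Σ(x_t−x̄)² = 509.7143
r_1 = 50.3878 / 509.7143 = 0.099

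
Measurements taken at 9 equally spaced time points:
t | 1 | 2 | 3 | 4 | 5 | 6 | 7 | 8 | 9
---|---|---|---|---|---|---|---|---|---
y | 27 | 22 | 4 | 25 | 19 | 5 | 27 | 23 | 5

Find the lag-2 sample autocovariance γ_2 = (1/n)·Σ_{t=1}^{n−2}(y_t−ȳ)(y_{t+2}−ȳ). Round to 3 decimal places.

Mean ȳ = (27 + 22 + 4 + 25 + 19 + 5 + 27 + 23 + 5)/9 = 17.4444
Σ_{t=1}^{7}(y_t−ȳ)(y_{t+2}−ȳ) = -382.1728
γ_2 = -382.1728 / 9 = -42.464

-42.464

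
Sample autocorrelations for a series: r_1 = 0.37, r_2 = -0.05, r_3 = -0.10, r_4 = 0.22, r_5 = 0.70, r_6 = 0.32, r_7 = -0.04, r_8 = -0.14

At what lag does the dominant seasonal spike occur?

The largest autocorrelation is r_5 = 0.70; the remaining lags stay at or below 0.37.
The dominant spike at lag 5 indicates a seasonal period of 5.

5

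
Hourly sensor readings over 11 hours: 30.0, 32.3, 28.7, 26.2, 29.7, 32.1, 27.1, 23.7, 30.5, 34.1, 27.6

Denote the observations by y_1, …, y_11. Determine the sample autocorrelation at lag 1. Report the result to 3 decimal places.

Mean ȳ = (30.0 + 32.3 + 28.7 + 26.2 + 29.7 + 32.1 + 27.1 + 23.7 + 30.5 + 34.1 + 27.6)/11 = 29.2727
Numerator Σ_{t=1}^{10}(y_t−ȳ)(y_{t+1}−ȳ) = -0.9017
Denominator Σ(y_t−ȳ)² = 91.0218
r_1 = -0.9017 / 91.0218 = -0.010

-0.010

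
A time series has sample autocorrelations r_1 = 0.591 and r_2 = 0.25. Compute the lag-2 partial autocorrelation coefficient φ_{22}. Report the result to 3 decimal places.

φ_{22} = (r_2 − r_1²) / (1 − r_1²)
r_1² = (0.591)² = 0.349281
Numerator = 0.25 − 0.3493 = -0.0993; denominator = 1 − 0.3493 = 0.6507
φ_{22} = -0.0993 / 0.6507 = -0.153

-0.153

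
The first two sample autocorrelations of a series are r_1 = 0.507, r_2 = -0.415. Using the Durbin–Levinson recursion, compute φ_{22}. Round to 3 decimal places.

φ_{22} = (r_2 − r_1²) / (1 − r_1²)
r_1² = (0.507)² = 0.257049
Numerator = -0.415 − 0.2570 = -0.6720; denominator = 1 − 0.2570 = 0.7430
φ_{22} = -0.6720 / 0.7430 = -0.905

-0.905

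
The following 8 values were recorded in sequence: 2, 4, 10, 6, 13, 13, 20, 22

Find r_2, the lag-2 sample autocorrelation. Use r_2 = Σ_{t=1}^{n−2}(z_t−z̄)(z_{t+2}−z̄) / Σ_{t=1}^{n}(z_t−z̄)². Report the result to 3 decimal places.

0.198

Mean z̄ = (2 + 4 + 10 + 6 + 13 + 13 + 20 + 22)/8 = 11.2500
Numerator Σ_{t=1}^{6}(z_t−z̄)(z_{t+2}−z̄) = 72.3750
Denominator Σ(z_t−z̄)² = 365.5000
r_2 = 72.3750 / 365.5000 = 0.198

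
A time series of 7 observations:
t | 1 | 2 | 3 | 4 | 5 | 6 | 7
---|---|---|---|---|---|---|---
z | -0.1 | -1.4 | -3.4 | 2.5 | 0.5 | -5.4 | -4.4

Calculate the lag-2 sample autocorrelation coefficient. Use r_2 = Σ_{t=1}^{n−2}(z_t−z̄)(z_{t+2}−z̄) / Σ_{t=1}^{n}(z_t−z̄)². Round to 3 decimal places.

Mean z̄ = (-0.1 − 1.4 − 3.4 + 2.5 + 0.5 − 5.4 − 4.4)/7 = -1.6714
Deviations from mean: 1.5714, 0.2714, -1.7286, 4.1714, 2.1714, -3.7286, -2.7286
Σ(z_t−z̄)(z_{t+2}−z̄) = (-2.7163) + (1.1322) + (-3.7535) + (-15.5535) + (-5.9249) = -26.8159
Denominator Σ(z_t−z̄)² = 48.9943
r_2 = -26.8159 / 48.9943 = -0.547

-0.547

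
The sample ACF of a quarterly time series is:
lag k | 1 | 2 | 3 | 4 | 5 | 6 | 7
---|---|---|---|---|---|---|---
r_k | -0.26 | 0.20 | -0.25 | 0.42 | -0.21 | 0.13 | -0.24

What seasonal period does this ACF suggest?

The largest autocorrelation is r_4 = 0.42; the remaining lags stay at or below 0.20.
The dominant spike at lag 4 indicates a seasonal period of 4.

4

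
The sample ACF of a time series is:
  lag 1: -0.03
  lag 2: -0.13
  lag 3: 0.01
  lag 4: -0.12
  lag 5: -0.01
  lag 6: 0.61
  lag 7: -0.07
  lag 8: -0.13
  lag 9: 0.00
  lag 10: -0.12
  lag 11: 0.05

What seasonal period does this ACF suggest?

6

The largest autocorrelation is r_6 = 0.61; the remaining lags stay at or below 0.05.
The dominant spike at lag 6 indicates a seasonal period of 6.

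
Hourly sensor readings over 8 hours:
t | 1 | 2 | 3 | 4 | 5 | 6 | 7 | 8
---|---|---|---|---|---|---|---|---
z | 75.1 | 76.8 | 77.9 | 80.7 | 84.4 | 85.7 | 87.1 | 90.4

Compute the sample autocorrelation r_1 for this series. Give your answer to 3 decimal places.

0.622

Mean z̄ = (75.1 + 76.8 + 77.9 + 80.7 + 84.4 + 85.7 + 87.1 + 90.4)/8 = 82.2625
Σ(z_t−z̄)(z_{t+1}−z̄) = (39.1252) + (23.8302) + (6.8164) + (-3.3398) + (7.3477) + (16.6289) + (39.3652) = 129.7736
Denominator Σ(z_t−z̄)² = 208.6188
r_1 = 129.7736 / 208.6188 = 0.622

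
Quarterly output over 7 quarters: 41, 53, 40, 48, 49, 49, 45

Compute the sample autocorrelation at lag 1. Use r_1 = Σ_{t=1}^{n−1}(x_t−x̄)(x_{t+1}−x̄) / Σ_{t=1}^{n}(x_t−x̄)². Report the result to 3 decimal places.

Mean x̄ = (41 + 53 + 40 + 48 + 49 + 49 + 45)/7 = 46.4286
Deviations from mean: -5.4286, 6.5714, -6.4286, 1.5714, 2.5714, 2.5714, -1.4286
Σ(x_t−x̄)(x_{t+1}−x̄) = (-35.6735) + (-42.2449) + (-10.1020) + (4.0408) + (6.6122) + (-3.6735) = -81.0408
Denominator Σ(x_t−x̄)² = 131.7143
r_1 = -81.0408 / 131.7143 = -0.615

-0.615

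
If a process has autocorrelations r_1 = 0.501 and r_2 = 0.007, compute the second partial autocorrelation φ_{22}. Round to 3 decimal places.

-0.326

φ_{22} = (r_2 − r_1²) / (1 − r_1²)
r_1² = (0.501)² = 0.251001
Numerator = 0.007 − 0.2510 = -0.2440; denominator = 1 − 0.2510 = 0.7490
φ_{22} = -0.2440 / 0.7490 = -0.326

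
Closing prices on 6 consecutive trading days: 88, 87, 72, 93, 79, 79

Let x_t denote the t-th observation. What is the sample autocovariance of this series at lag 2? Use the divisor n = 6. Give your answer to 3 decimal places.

-1.833

Mean x̄ = (88 + 87 + 72 + 93 + 79 + 79)/6 = 83.0000
Σ_{t=1}^{4}(x_t−x̄)(x_{t+2}−x̄) = -11.0000
γ_2 = -11.0000 / 6 = -1.833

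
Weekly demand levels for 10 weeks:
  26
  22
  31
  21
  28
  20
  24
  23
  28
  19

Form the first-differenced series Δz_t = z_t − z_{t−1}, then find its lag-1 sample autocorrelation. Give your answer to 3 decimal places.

-0.781

First differences Δz: -4, 9, -10, 7, -8, 4, -1, 5, -9
Mean of differences = -0.7778
Numerator Σ(Δz_t−Δz̄)(Δz_{t+1}−Δz̄) = -333.9383
Denominator Σ(Δz_t−Δz̄)² = 427.5556
r_1(Δz) = -333.9383 / 427.5556 = -0.781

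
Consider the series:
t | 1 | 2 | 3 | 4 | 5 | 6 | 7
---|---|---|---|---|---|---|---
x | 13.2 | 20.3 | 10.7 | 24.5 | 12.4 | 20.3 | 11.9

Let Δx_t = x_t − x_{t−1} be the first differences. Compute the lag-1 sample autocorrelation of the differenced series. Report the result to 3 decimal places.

First differences Δx: 7.1, -9.6, 13.8, -12.1, 7.9, -8.4
Mean of differences = -0.2167
Numerator Σ(Δx_t−Δx̄)(Δx_{t+1}−Δx̄) = -529.6169
Denominator Σ(Δx_t−Δx̄)² = 612.1083
r_1(Δx) = -529.6169 / 612.1083 = -0.865

-0.865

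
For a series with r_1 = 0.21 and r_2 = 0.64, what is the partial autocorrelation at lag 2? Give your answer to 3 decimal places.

φ_{22} = (r_2 − r_1²) / (1 − r_1²)
r_1² = (0.21)² = 0.0441
Numerator = 0.64 − 0.0441 = 0.5959; denominator = 1 − 0.0441 = 0.9559
φ_{22} = 0.5959 / 0.9559 = 0.623

0.623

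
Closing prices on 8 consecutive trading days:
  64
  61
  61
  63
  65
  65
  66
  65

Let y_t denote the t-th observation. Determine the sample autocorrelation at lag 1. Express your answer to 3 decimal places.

Mean ȳ = (64 + 61 + 61 + 63 + 65 + 65 + 66 + 65)/8 = 63.7500
Deviations from mean: 0.2500, -2.7500, -2.7500, -0.7500, 1.2500, 1.2500, 2.2500, 1.2500
Numerator Σ_{t=1}^{7}(y_t−ȳ)(y_{t+1}−ȳ) = 15.1875
Denominator Σ(y_t−ȳ)² = 25.5000
r_1 = 15.1875 / 25.5000 = 0.596

0.596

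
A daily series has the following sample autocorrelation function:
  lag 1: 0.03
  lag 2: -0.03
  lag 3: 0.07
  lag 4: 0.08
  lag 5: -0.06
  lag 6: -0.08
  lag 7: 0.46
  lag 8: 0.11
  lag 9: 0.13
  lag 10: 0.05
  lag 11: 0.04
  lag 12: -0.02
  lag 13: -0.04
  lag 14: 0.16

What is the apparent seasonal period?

7

The largest autocorrelation is r_7 = 0.46, with a weaker echo at lag 14 (0.16); the remaining lags stay at or below 0.13.
The dominant spike at lag 7 indicates a seasonal period of 7.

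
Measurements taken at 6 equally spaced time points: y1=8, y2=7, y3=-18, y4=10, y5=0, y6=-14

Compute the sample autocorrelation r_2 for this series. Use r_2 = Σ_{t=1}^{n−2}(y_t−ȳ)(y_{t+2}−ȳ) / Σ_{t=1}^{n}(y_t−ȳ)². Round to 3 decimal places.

Mean ȳ = (8 + 7 − 18 + 10 + 0 − 14)/6 = -1.1667
Deviations from mean: 9.1667, 8.1667, -16.8333, 11.1667, 1.1667, -12.8333
Numerator Σ_{t=1}^{4}(y_t−ȳ)(y_{t+2}−ȳ) = -226.0556
Denominator Σ(y_t−ȳ)² = 724.8333
r_2 = -226.0556 / 724.8333 = -0.312

-0.312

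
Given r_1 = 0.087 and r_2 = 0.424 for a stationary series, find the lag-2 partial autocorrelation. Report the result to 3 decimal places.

φ_{22} = (r_2 − r_1²) / (1 − r_1²)
r_1² = (0.087)² = 0.007569
Numerator = 0.424 − 0.0076 = 0.4164; denominator = 1 − 0.0076 = 0.9924
φ_{22} = 0.4164 / 0.9924 = 0.420

0.420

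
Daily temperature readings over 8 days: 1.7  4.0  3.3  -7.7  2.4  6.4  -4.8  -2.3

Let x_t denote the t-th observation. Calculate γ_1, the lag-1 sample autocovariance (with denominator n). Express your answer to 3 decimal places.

-3.713

Mean x̄ = (1.7 + 4.0 + 3.3 − 7.7 + 2.4 + 6.4 − 4.8 − 2.3)/8 = 0.3750
Σ_{t=1}^{7}(x_t−x̄)(x_{t+1}−x̄) = -29.7006
γ_1 = -29.7006 / 8 = -3.713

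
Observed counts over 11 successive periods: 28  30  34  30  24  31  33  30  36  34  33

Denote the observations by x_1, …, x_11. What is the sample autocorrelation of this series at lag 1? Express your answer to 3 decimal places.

0.156

Mean x̄ = (28 + 30 + 34 + 30 + 24 + 31 + 33 + 30 + 36 + 34 + 33)/11 = 31.1818
Numerator Σ_{t=1}^{10}(x_t−x̄)(x_{t+1}−x̄) = 17.4215
Denominator Σ(x_t−x̄)² = 111.6364
r_1 = 17.4215 / 111.6364 = 0.156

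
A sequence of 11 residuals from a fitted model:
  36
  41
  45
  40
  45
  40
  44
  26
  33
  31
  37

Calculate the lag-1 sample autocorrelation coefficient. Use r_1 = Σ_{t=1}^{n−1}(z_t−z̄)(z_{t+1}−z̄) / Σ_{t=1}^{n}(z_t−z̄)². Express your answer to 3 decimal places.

Mean z̄ = (36 + 41 + 45 + 40 + 45 + 40 + 44 + 26 + 33 + 31 + 37)/11 = 38.0000
Numerator Σ_{t=1}^{10}(z_t−z̄)(z_{t+1}−z̄) = 99.0000
Denominator Σ(z_t−z̄)² = 374.0000
r_1 = 99.0000 / 374.0000 = 0.265

0.265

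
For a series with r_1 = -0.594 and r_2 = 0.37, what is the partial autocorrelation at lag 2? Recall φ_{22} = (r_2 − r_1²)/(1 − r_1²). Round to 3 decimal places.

0.027

φ_{22} = (r_2 − r_1²) / (1 − r_1²)
r_1² = (-0.594)² = 0.352836
Numerator = 0.37 − 0.3528 = 0.0172; denominator = 1 − 0.3528 = 0.6472
φ_{22} = 0.0172 / 0.6472 = 0.027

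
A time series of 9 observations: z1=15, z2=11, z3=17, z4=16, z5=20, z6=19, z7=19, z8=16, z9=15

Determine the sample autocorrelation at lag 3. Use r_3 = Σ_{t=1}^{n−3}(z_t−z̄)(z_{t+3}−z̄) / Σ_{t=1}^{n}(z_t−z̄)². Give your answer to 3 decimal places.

-0.394

Mean z̄ = (15 + 11 + 17 + 16 + 20 + 19 + 19 + 16 + 15)/9 = 16.4444
Σ(z_t−z̄)(z_{t+3}−z̄) = (0.6420) + (-19.3580) + (1.4198) + (-1.1358) + (-1.5802) + (-3.6914) = -23.7037
Denominator Σ(z_t−z̄)² = 60.2222
r_3 = -23.7037 / 60.2222 = -0.394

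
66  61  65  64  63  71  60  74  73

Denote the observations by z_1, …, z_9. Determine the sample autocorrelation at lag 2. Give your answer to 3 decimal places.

Mean z̄ = (66 + 61 + 65 + 64 + 63 + 71 + 60 + 74 + 73)/9 = 66.3333
Σ(z_t−z̄)(z_{t+2}−z̄) = (0.4444) + (12.4444) + (4.4444) + (-10.8889) + (21.1111) + (35.7778) + (-42.2222) = 21.1111
Denominator Σ(z_t−z̄)² = 212.0000
r_2 = 21.1111 / 212.0000 = 0.100

0.100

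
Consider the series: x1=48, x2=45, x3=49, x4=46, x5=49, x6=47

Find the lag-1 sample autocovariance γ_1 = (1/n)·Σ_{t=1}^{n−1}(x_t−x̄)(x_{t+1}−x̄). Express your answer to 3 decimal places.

Mean x̄ = (48 + 45 + 49 + 46 + 49 + 47)/6 = 47.3333
Σ_{t=1}^{5}(x_t−x̄)(x_{t+1}−x̄) = -10.4444
γ_1 = -10.4444 / 6 = -1.741

-1.741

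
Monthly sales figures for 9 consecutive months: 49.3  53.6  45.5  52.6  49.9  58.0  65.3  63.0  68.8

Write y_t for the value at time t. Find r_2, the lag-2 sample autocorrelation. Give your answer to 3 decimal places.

0.417

Mean ȳ = (49.3 + 53.6 + 45.5 + 52.6 + 49.9 + 58.0 + 65.3 + 63.0 + 68.8)/9 = 56.2222
Σ(y_t−ȳ)(y_{t+2}−ȳ) = (74.2216) + (9.4983) + (67.7883) + (-6.4395) + (-57.3917) + (12.0494) + (114.1783) = 213.9046
Denominator Σ(y_t−ȳ)² = 512.5556
r_2 = 213.9046 / 512.5556 = 0.417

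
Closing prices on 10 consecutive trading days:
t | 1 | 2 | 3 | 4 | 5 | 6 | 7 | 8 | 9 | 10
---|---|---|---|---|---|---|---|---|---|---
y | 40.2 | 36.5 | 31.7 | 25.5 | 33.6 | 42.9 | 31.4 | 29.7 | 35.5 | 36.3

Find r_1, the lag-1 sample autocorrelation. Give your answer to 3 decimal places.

0.068

Mean ȳ = (40.2 + 36.5 + 31.7 + 25.5 + 33.6 + 42.9 + 31.4 + 29.7 + 35.5 + 36.3)/10 = 34.3300
Numerator Σ_{t=1}^{9}(y_t−ȳ)(y_{t+1}−ȳ) = 15.7871
Denominator Σ(y_t−ȳ)² = 233.3010
r_1 = 15.7871 / 233.3010 = 0.068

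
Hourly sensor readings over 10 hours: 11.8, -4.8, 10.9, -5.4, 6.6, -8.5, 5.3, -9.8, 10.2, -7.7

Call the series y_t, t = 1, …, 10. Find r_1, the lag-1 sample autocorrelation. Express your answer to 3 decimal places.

Mean ȳ = (11.8 − 4.8 + 10.9 − 5.4 + 6.6 − 8.5 + 5.3 − 9.8 + 10.2 − 7.7)/10 = 0.8600
Numerator Σ_{t=1}^{9}(y_t−ȳ)(y_{t+1}−ȳ) = -539.6596
Denominator Σ(y_t−ȳ)² = 706.1240
r_1 = -539.6596 / 706.1240 = -0.764

-0.764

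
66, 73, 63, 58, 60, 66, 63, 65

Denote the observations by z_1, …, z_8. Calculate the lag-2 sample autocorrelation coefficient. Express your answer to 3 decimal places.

Mean z̄ = (66 + 73 + 63 + 58 + 60 + 66 + 63 + 65)/8 = 64.2500
Σ(z_t−z̄)(z_{t+2}−z̄) = (-2.1875) + (-54.6875) + (5.3125) + (-10.9375) + (5.3125) + (1.3125) = -55.8750
Denominator Σ(z_t−z̄)² = 143.5000
r_2 = -55.8750 / 143.5000 = -0.389

-0.389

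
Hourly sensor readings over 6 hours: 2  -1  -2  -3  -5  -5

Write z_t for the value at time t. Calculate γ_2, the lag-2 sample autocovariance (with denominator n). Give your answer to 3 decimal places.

Mean z̄ = (2 − 1 − 2 − 3 − 5 − 5)/6 = -2.3333
Deviations: 4.3333, 1.3333, 0.3333, -0.6667, -2.6667, -2.6667
Σ_{t=1}^{4}(z_t−z̄)(z_{t+2}−z̄) = 1.4444
γ_2 = 1.4444 / 6 = 0.241

0.241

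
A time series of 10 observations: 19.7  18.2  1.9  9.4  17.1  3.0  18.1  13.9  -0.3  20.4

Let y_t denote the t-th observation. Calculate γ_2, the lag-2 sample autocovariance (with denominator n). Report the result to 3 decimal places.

-16.590

Mean ȳ = (19.7 + 18.2 + 1.9 + 9.4 + 17.1 + 3.0 + 18.1 + 13.9 − 0.3 + 20.4)/10 = 12.1400
Σ_{t=1}^{8}(y_t−ȳ)(y_{t+2}−ȳ) = -165.8952
γ_2 = -165.8952 / 10 = -16.590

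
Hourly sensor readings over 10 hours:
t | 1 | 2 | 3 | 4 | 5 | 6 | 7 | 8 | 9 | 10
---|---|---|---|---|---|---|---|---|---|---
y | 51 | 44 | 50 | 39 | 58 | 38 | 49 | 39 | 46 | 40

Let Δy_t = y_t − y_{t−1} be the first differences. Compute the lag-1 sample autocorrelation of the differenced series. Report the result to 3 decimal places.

First differences Δy: -7, 6, -11, 19, -20, 11, -10, 7, -6
Mean of differences = -1.2222
Numerator Σ(Δy_t−Δȳ)(Δy_{t+1}−Δȳ) = -1138.0494
Denominator Σ(Δy_t−Δȳ)² = 1259.5556
r_1(Δy) = -1138.0494 / 1259.5556 = -0.904

-0.904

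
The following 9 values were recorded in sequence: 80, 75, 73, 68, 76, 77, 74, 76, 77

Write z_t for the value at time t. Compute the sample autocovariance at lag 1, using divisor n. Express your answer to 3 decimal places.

Mean z̄ = (80 + 75 + 73 + 68 + 76 + 77 + 74 + 76 + 77)/9 = 75.1111
Σ_{t=1}^{8}(z_t−z̄)(z_{t+1}−z̄) = 8.6543
γ_1 = 8.6543 / 9 = 0.962

0.962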